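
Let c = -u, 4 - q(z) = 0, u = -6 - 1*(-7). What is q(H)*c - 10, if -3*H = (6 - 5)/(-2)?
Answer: -14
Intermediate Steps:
H = 1/6 (H = -(6 - 5)/(3*(-2)) = -(-1)/(3*2) = -1/3*(-1/2) = 1/6 ≈ 0.16667)
u = 1 (u = -6 + 7 = 1)
q(z) = 4 (q(z) = 4 - 1*0 = 4 + 0 = 4)
c = -1 (c = -1*1 = -1)
q(H)*c - 10 = 4*(-1) - 10 = -4 - 10 = -14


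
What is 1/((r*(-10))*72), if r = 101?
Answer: -1/72720 ≈ -1.3751e-5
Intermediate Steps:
1/((r*(-10))*72) = 1/((101*(-10))*72) = 1/(-1010*72) = 1/(-72720) = -1/72720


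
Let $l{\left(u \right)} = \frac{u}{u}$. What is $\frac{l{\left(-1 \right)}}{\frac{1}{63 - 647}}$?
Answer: $-584$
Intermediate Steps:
$l{\left(u \right)} = 1$
$\frac{l{\left(-1 \right)}}{\frac{1}{63 - 647}} = 1 \frac{1}{\frac{1}{63 - 647}} = 1 \frac{1}{\frac{1}{-584}} = 1 \frac{1}{- \frac{1}{584}} = 1 \left(-584\right) = -584$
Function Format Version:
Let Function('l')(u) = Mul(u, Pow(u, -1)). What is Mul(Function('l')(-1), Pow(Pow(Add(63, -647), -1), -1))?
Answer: -584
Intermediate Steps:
Function('l')(u) = 1
Mul(Function('l')(-1), Pow(Pow(Add(63, -647), -1), -1)) = Mul(1, Pow(Pow(Add(63, -647), -1), -1)) = Mul(1, Pow(Pow(-584, -1), -1)) = Mul(1, Pow(Rational(-1, 584), -1)) = Mul(1, -584) = -584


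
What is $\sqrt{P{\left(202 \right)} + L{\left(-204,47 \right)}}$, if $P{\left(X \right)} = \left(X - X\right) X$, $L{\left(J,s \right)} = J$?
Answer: $2 i \sqrt{51} \approx 14.283 i$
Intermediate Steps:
$P{\left(X \right)} = 0$ ($P{\left(X \right)} = 0 X = 0$)
$\sqrt{P{\left(202 \right)} + L{\left(-204,47 \right)}} = \sqrt{0 - 204} = \sqrt{-204} = 2 i \sqrt{51}$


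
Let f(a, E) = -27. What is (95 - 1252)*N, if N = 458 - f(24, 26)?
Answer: -561145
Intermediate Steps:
N = 485 (N = 458 - 1*(-27) = 458 + 27 = 485)
(95 - 1252)*N = (95 - 1252)*485 = -1157*485 = -561145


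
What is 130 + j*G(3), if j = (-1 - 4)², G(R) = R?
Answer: 205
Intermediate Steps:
j = 25 (j = (-5)² = 25)
130 + j*G(3) = 130 + 25*3 = 130 + 75 = 205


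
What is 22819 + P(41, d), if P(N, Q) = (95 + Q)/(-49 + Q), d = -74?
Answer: 935572/41 ≈ 22819.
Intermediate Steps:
P(N, Q) = (95 + Q)/(-49 + Q)
22819 + P(41, d) = 22819 + (95 - 74)/(-49 - 74) = 22819 + 21/(-123) = 22819 - 1/123*21 = 22819 - 7/41 = 935572/41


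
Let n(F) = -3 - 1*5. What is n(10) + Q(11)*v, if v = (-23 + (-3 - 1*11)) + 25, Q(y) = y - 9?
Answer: -32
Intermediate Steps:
n(F) = -8 (n(F) = -3 - 5 = -8)
Q(y) = -9 + y
v = -12 (v = (-23 + (-3 - 11)) + 25 = (-23 - 14) + 25 = -37 + 25 = -12)
n(10) + Q(11)*v = -8 + (-9 + 11)*(-12) = -8 + 2*(-12) = -8 - 24 = -32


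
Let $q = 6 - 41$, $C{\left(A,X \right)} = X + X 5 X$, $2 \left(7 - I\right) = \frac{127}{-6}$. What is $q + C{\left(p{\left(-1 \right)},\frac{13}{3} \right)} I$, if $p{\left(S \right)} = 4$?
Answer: $\frac{45686}{27} \approx 1692.1$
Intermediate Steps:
$I = \frac{211}{12}$ ($I = 7 - \frac{127 \frac{1}{-6}}{2} = 7 - \frac{127 \left(- \frac{1}{6}\right)}{2} = 7 - - \frac{127}{12} = 7 + \frac{127}{12} = \frac{211}{12} \approx 17.583$)
$C{\left(A,X \right)} = X + 5 X^{2}$ ($C{\left(A,X \right)} = X + 5 X X = X + 5 X^{2}$)
$q = -35$
$q + C{\left(p{\left(-1 \right)},\frac{13}{3} \right)} I = -35 + \frac{13}{3} \left(1 + 5 \cdot \frac{13}{3}\right) \frac{211}{12} = -35 + 13 \cdot \frac{1}{3} \left(1 + 5 \cdot 13 \cdot \frac{1}{3}\right) \frac{211}{12} = -35 + \frac{13 \left(1 + 5 \cdot \frac{13}{3}\right)}{3} \cdot \frac{211}{12} = -35 + \frac{13 \left(1 + \frac{65}{3}\right)}{3} \cdot \frac{211}{12} = -35 + \frac{13}{3} \cdot \frac{68}{3} \cdot \frac{211}{12} = -35 + \frac{884}{9} \cdot \frac{211}{12} = -35 + \frac{46631}{27} = \frac{45686}{27}$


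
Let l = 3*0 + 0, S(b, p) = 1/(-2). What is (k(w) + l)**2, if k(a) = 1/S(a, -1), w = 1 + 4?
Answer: 4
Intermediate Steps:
S(b, p) = -1/2
l = 0 (l = 0 + 0 = 0)
w = 5
k(a) = -2 (k(a) = 1/(-1/2) = -2)
(k(w) + l)**2 = (-2 + 0)**2 = (-2)**2 = 4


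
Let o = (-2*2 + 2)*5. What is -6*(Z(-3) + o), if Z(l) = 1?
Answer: 54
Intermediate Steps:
o = -10 (o = (-4 + 2)*5 = -2*5 = -10)
-6*(Z(-3) + o) = -6*(1 - 10) = -6*(-9) = 54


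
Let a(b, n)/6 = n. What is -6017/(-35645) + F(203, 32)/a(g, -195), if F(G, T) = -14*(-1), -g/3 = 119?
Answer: 654086/4170465 ≈ 0.15684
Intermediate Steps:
g = -357 (g = -3*119 = -357)
a(b, n) = 6*n
F(G, T) = 14
-6017/(-35645) + F(203, 32)/a(g, -195) = -6017/(-35645) + 14/((6*(-195))) = -6017*(-1/35645) + 14/(-1170) = 6017/35645 + 14*(-1/1170) = 6017/35645 - 7/585 = 654086/4170465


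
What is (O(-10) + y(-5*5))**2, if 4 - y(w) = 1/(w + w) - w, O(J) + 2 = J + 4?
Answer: 2099601/2500 ≈ 839.84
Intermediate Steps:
O(J) = 2 + J (O(J) = -2 + (J + 4) = -2 + (4 + J) = 2 + J)
y(w) = 4 + w - 1/(2*w) (y(w) = 4 - (1/(w + w) - w) = 4 - (1/(2*w) - w) = 4 + (w - 1/(2*w)) = 4 + w - 1/(2*w))
(O(-10) + y(-5*5))**2 = ((2 - 10) + (4 - 5*5 - 1/(2*((-5*5)))))**2 = (-8 + (4 - 25 - 1/2/(-25)))**2 = (-8 + (4 - 25 - 1/2*(-1/25)))**2 = (-8 + (4 - 25 + 1/50))**2 = (-8 - 1049/50)**2 = (-1449/50)**2 = 2099601/2500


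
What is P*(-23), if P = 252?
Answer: -5796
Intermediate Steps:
P*(-23) = 252*(-23) = -5796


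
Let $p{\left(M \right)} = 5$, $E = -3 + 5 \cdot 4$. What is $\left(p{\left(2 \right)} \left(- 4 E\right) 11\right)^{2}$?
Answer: $13987600$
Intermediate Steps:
$E = 17$ ($E = -3 + 20 = 17$)
$\left(p{\left(2 \right)} \left(- 4 E\right) 11\right)^{2} = \left(5 \left(\left(-4\right) 17\right) 11\right)^{2} = \left(5 \left(-68\right) 11\right)^{2} = \left(\left(-340\right) 11\right)^{2} = \left(-3740\right)^{2} = 13987600$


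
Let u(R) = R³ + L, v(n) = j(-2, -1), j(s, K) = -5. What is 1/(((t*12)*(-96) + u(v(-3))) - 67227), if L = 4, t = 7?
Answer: -1/75412 ≈ -1.3260e-5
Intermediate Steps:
v(n) = -5
u(R) = 4 + R³ (u(R) = R³ + 4 = 4 + R³)
1/(((t*12)*(-96) + u(v(-3))) - 67227) = 1/(((7*12)*(-96) + (4 + (-5)³)) - 67227) = 1/((84*(-96) + (4 - 125)) - 67227) = 1/((-8064 - 121) - 67227) = 1/(-8185 - 67227) = 1/(-75412) = -1/75412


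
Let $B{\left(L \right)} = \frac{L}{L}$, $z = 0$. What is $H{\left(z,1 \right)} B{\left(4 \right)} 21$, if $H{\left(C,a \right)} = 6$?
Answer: $126$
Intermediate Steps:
$B{\left(L \right)} = 1$
$H{\left(z,1 \right)} B{\left(4 \right)} 21 = 6 \cdot 1 \cdot 21 = 6 \cdot 21 = 126$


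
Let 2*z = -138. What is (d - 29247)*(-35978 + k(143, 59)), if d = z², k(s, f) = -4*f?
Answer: 886736004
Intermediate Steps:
z = -69 (z = (½)*(-138) = -69)
d = 4761 (d = (-69)² = 4761)
(d - 29247)*(-35978 + k(143, 59)) = (4761 - 29247)*(-35978 - 4*59) = -24486*(-35978 - 236) = -24486*(-36214) = 886736004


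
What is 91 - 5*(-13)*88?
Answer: 5811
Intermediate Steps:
91 - 5*(-13)*88 = 91 + 65*88 = 91 + 5720 = 5811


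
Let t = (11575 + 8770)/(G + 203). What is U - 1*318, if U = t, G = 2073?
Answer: -703423/2276 ≈ -309.06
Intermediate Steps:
t = 20345/2276 (t = (11575 + 8770)/(2073 + 203) = 20345/2276 ≈ 8.9389)
U = 20345/2276 ≈ 8.9389
U - 1*318 = 20345/2276 - 1*318 = 20345/2276 - 318 = -703423/2276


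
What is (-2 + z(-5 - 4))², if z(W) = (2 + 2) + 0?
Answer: 4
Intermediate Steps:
z(W) = 4 (z(W) = 4 + 0 = 4)
(-2 + z(-5 - 4))² = (-2 + 4)² = 2² = 4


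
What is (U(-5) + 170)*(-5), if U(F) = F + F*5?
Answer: -700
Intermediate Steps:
U(F) = 6*F (U(F) = F + 5*F = 6*F)
(U(-5) + 170)*(-5) = (6*(-5) + 170)*(-5) = (-30 + 170)*(-5) = 140*(-5) = -700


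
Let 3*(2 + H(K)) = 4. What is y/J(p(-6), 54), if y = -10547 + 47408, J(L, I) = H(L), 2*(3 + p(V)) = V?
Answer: -110583/2 ≈ -55292.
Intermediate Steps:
H(K) = -⅔ (H(K) = -2 + (⅓)*4 = -2 + 4/3 = -⅔)
p(V) = -3 + V/2
J(L, I) = -⅔
y = 36861
y/J(p(-6), 54) = 36861/(-⅔) = 36861*(-3/2) = -110583/2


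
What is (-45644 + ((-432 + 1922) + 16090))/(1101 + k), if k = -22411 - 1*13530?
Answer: 3508/4355 ≈ 0.80551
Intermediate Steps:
k = -35941 (k = -22411 - 13530 = -35941)
(-45644 + ((-432 + 1922) + 16090))/(1101 + k) = (-45644 + ((-432 + 1922) + 16090))/(1101 - 35941) = (-45644 + (1490 + 16090))/(-34840) = (-45644 + 17580)*(-1/34840) = -28064*(-1/34840) = 3508/4355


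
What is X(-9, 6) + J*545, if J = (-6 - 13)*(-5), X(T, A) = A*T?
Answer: 51721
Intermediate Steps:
J = 95 (J = -19*(-5) = 95)
X(-9, 6) + J*545 = 6*(-9) + 95*545 = -54 + 51775 = 51721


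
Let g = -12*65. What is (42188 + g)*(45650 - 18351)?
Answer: 1130396992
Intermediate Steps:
g = -780
(42188 + g)*(45650 - 18351) = (42188 - 780)*(45650 - 18351) = 41408*27299 = 1130396992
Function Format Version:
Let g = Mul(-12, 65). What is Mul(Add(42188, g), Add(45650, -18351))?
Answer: 1130396992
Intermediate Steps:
g = -780
Mul(Add(42188, g), Add(45650, -18351)) = Mul(Add(42188, -780), Add(45650, -18351)) = Mul(41408, 27299) = 1130396992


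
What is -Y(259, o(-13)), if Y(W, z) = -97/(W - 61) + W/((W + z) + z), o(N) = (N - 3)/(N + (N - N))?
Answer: -10211/20394 ≈ -0.50069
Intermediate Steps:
o(N) = (-3 + N)/N (o(N) = (-3 + N)/(N + 0) = (-3 + N)/N)
Y(W, z) = -97/(-61 + W) + W/(W + 2*z)
-Y(259, o(-13)) = -(259² - 194*(-3 - 13)/(-13) - 158*259)/(259² - 122*(-3 - 13)/(-13) - 61*259 + 2*259*((-3 - 13)/(-13))) = -(67081 - (-194)*(-16)/13 - 40922)/(67081 - (-122)*(-16)/13 - 15799 + 2*259*(-1/13*(-16))) = -(67081 - 194*16/13 - 40922)/(67081 - 122*16/13 - 15799 + 2*259*(16/13)) = -(67081 - 3104/13 - 40922)/(67081 - 1952/13 - 15799 + 8288/13) = -336963/(673002/13*13) = -13*336963/(673002*13) = -1*10211/20394 = -10211/20394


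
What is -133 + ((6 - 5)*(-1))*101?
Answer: -234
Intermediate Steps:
-133 + ((6 - 5)*(-1))*101 = -133 + (1*(-1))*101 = -133 - 1*101 = -133 - 101 = -234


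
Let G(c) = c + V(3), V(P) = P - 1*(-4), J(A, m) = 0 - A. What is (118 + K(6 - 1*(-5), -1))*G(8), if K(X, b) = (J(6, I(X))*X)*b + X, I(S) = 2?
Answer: 2925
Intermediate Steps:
J(A, m) = -A
V(P) = 4 + P (V(P) = P + 4 = 4 + P)
G(c) = 7 + c (G(c) = c + (4 + 3) = c + 7 = 7 + c)
K(X, b) = X - 6*X*b (K(X, b) = ((-1*6)*X)*b + X = (-6*X)*b + X = -6*X*b + X = X - 6*X*b)
(118 + K(6 - 1*(-5), -1))*G(8) = (118 + (6 - 1*(-5))*(1 - 6*(-1)))*(7 + 8) = (118 + (6 + 5)*(1 + 6))*15 = (118 + 11*7)*15 = (118 + 77)*15 = 195*15 = 2925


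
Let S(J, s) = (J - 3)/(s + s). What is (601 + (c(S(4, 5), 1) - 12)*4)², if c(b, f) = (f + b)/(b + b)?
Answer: 330625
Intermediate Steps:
S(J, s) = (-3 + J)/(2*s) (S(J, s) = (-3 + J)/((2*s)) = (-3 + J)*(1/(2*s)) = (-3 + J)/(2*s))
c(b, f) = (b + f)/(2*b) (c(b, f) = (b + f)/((2*b)) = (b + f)*(1/(2*b)) = (b + f)/(2*b))
(601 + (c(S(4, 5), 1) - 12)*4)² = (601 + (((½)*(-3 + 4)/5 + 1)/(2*(((½)*(-3 + 4)/5))) - 12)*4)² = (601 + (((½)*(⅕)*1 + 1)/(2*(((½)*(⅕)*1))) - 12)*4)² = (601 + ((⅒ + 1)/(2*(⅒)) - 12)*4)² = (601 + ((½)*10*(11/10) - 12)*4)² = (601 + (11/2 - 12)*4)² = (601 - 13/2*4)² = (601 - 26)² = 575² = 330625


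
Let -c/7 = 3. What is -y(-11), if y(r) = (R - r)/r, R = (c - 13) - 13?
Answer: -36/11 ≈ -3.2727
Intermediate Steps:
c = -21 (c = -7*3 = -21)
R = -47 (R = (-21 - 13) - 13 = -34 - 13 = -47)
y(r) = (-47 - r)/r
-y(-11) = -(-47 - 1*(-11))/(-11) = -(-1)*(-47 + 11)/11 = -(-1)*(-36)/11 = -1*36/11 = -36/11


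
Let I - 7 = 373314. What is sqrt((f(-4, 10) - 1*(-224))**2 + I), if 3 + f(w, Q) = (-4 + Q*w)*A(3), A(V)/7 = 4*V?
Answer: sqrt(12448946) ≈ 3528.3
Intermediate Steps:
A(V) = 28*V (A(V) = 7*(4*V) = 28*V)
f(w, Q) = -339 + 84*Q*w (f(w, Q) = -3 + (-4 + Q*w)*(28*3) = -3 + (-4 + Q*w)*84 = -3 + (-336 + 84*Q*w) = -339 + 84*Q*w)
I = 373321 (I = 7 + 373314 = 373321)
sqrt((f(-4, 10) - 1*(-224))**2 + I) = sqrt(((-339 + 84*10*(-4)) - 1*(-224))**2 + 373321) = sqrt(((-339 - 3360) + 224)**2 + 373321) = sqrt((-3699 + 224)**2 + 373321) = sqrt((-3475)**2 + 373321) = sqrt(12075625 + 373321) = sqrt(12448946)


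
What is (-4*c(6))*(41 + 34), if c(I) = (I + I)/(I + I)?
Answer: -300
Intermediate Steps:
c(I) = 1 (c(I) = (2*I)/((2*I)) = (2*I)*(1/(2*I)) = 1)
(-4*c(6))*(41 + 34) = (-4*1)*(41 + 34) = -4*75 = -300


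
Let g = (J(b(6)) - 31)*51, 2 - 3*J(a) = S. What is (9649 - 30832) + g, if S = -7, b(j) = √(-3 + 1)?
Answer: -22611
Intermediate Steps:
b(j) = I*√2 (b(j) = √(-2) = I*√2)
J(a) = 3 (J(a) = ⅔ - ⅓*(-7) = ⅔ + 7/3 = 3)
g = -1428 (g = (3 - 31)*51 = -28*51 = -1428)
(9649 - 30832) + g = (9649 - 30832) - 1428 = -21183 - 1428 = -22611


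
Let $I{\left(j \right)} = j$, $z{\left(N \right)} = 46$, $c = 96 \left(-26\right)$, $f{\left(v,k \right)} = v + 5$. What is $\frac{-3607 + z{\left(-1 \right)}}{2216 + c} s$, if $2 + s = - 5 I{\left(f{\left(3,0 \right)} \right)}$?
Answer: $- \frac{10683}{20} \approx -534.15$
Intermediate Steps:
$f{\left(v,k \right)} = 5 + v$
$c = -2496$
$s = -42$ ($s = -2 - 5 \left(5 + 3\right) = -2 - 40 = -42$)
$\frac{-3607 + z{\left(-1 \right)}}{2216 + c} s = \frac{-3607 + 46}{2216 - 2496} \left(-42\right) = - \frac{3561}{-280} \left(-42\right) = \left(-3561\right) \left(- \frac{1}{280}\right) \left(-42\right) = \frac{3561}{280} \left(-42\right) = - \frac{10683}{20}$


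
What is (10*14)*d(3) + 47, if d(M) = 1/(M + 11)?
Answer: 57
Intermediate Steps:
d(M) = 1/(11 + M)
(10*14)*d(3) + 47 = (10*14)/(11 + 3) + 47 = 140/14 + 47 = 140*(1/14) + 47 = 10 + 47 = 57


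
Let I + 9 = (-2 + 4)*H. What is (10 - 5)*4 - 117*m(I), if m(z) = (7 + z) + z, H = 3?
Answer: -97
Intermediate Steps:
I = -3 (I = -9 + (-2 + 4)*3 = -9 + 2*3 = -9 + 6 = -3)
m(z) = 7 + 2*z
(10 - 5)*4 - 117*m(I) = (10 - 5)*4 - 117*(7 + 2*(-3)) = 5*4 - 117*(7 - 6) = 20 - 117*1 = 20 - 117 = -97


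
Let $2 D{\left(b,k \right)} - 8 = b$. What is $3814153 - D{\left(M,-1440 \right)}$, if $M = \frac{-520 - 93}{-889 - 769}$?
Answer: $\frac{12647717471}{3316} \approx 3.8141 \cdot 10^{6}$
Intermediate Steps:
$M = \frac{613}{1658}$ ($M = - \frac{613}{-1658} = \left(-613\right) \left(- \frac{1}{1658}\right) = \frac{613}{1658} \approx 0.36972$)
$D{\left(b,k \right)} = 4 + \frac{b}{2}$
$3814153 - D{\left(M,-1440 \right)} = 3814153 - \left(4 + \frac{1}{2} \cdot \frac{613}{1658}\right) = 3814153 - \left(4 + \frac{613}{3316}\right) = 3814153 - \frac{13877}{3316} = \frac{12647717471}{3316}$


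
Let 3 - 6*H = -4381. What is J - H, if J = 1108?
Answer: 1132/3 ≈ 377.33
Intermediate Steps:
H = 2192/3 (H = 1/2 - 1/6*(-4381) = 1/2 + 4381/6 = 2192/3 ≈ 730.67)
J - H = 1108 - 1*2192/3 = 1108 - 2192/3 = 1132/3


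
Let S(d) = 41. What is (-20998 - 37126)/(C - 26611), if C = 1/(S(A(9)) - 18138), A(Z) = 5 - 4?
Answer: 262967507/120394817 ≈ 2.1842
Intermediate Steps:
A(Z) = 1
C = -1/18097 (C = 1/(41 - 18138) = 1/(-18097) = -1/18097 ≈ -5.5258e-5)
(-20998 - 37126)/(C - 26611) = (-20998 - 37126)/(-1/18097 - 26611) = -58124/(-481579268/18097) = -58124*(-18097/481579268) = 262967507/120394817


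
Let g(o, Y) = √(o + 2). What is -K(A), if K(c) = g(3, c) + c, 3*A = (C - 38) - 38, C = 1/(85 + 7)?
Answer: 6991/276 - √5 ≈ 23.094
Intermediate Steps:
g(o, Y) = √(2 + o)
C = 1/92 ≈ 0.010870
A = -6991/276 (A = ((1/92 - 38) - 38)/3 = (-3495/92 - 38)/3 = (⅓)*(-6991/92) = -6991/276 ≈ -25.330)
K(c) = c + √5 (K(c) = √(2 + 3) + c = √5 + c = c + √5)
-K(A) = -(-6991/276 + √5) = 6991/276 - √5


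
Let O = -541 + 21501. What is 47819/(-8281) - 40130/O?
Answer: -133460277/17356976 ≈ -7.6891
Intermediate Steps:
O = 20960
47819/(-8281) - 40130/O = 47819/(-8281) - 40130/20960 = 47819*(-1/8281) - 40130*1/20960 = -47819/8281 - 4013/2096 = -133460277/17356976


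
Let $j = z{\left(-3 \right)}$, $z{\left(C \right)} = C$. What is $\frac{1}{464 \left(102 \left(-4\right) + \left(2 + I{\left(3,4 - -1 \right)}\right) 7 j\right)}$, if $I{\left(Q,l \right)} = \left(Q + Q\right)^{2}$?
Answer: $- \frac{1}{559584} \approx -1.787 \cdot 10^{-6}$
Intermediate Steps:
$j = -3$
$I{\left(Q,l \right)} = 4 Q^{2}$ ($I{\left(Q,l \right)} = \left(2 Q\right)^{2} = 4 Q^{2}$)
$\frac{1}{464 \left(102 \left(-4\right) + \left(2 + I{\left(3,4 - -1 \right)}\right) 7 j\right)} = \frac{1}{464 \left(102 \left(-4\right) + \left(2 + 4 \cdot 3^{2}\right) 7 \left(-3\right)\right)} = \frac{1}{464 \left(-408 + \left(2 + 4 \cdot 9\right) 7 \left(-3\right)\right)} = \frac{1}{464 \left(-408 + \left(2 + 36\right) 7 \left(-3\right)\right)} = \frac{1}{464 \left(-408 + 38 \cdot 7 \left(-3\right)\right)} = \frac{1}{464 \left(-408 + 266 \left(-3\right)\right)} = \frac{1}{464 \left(-408 - 798\right)} = \frac{1}{464 \left(-1206\right)} = \frac{1}{-559584} = - \frac{1}{559584}$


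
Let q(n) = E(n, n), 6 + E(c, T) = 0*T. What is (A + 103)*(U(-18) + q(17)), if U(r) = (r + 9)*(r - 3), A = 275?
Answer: 69174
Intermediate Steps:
E(c, T) = -6 (E(c, T) = -6 + 0*T = -6 + 0 = -6)
U(r) = (-3 + r)*(9 + r) (U(r) = (9 + r)*(-3 + r) = (-3 + r)*(9 + r))
q(n) = -6
(A + 103)*(U(-18) + q(17)) = (275 + 103)*((-27 + (-18)**2 + 6*(-18)) - 6) = 378*((-27 + 324 - 108) - 6) = 378*(189 - 6) = 378*183 = 69174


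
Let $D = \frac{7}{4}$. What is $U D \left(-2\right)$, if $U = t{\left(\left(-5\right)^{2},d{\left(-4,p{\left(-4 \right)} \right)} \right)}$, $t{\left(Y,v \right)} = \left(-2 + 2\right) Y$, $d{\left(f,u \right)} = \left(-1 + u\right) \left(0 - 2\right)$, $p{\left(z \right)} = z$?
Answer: $0$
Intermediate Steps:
$D = \frac{7}{4}$ ($D = 7 \cdot \frac{1}{4} = \frac{7}{4} \approx 1.75$)
$d{\left(f,u \right)} = 2 - 2 u$ ($d{\left(f,u \right)} = \left(-1 + u\right) \left(-2\right) = 2 - 2 u$)
$t{\left(Y,v \right)} = 0$ ($t{\left(Y,v \right)} = 0 Y = 0$)
$U = 0$
$U D \left(-2\right) = 0 \cdot \frac{7}{4} \left(-2\right) = 0 \left(-2\right) = 0$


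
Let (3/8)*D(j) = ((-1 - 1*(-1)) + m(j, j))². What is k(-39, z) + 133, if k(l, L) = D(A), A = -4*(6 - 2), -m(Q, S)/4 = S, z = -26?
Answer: 33167/3 ≈ 11056.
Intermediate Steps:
m(Q, S) = -4*S
A = -16 (A = -4*4 = -16)
D(j) = 128*j²/3 (D(j) = 8*((-1 - 1*(-1)) - 4*j)²/3 = 8*((-1 + 1) - 4*j)²/3 = 8*(0 - 4*j)²/3 = 8*(-4*j)²/3 = 8*(16*j²)/3 = 128*j²/3)
k(l, L) = 32768/3 (k(l, L) = (128/3)*(-16)² = (128/3)*256 = 32768/3)
k(-39, z) + 133 = 32768/3 + 133 = 33167/3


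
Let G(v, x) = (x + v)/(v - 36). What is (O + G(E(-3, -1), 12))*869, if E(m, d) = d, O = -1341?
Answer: -43126732/37 ≈ -1.1656e+6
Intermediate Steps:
G(v, x) = (v + x)/(-36 + v)
(O + G(E(-3, -1), 12))*869 = (-1341 + (-1 + 12)/(-36 - 1))*869 = (-1341 + 11/(-37))*869 = (-1341 - 1/37*11)*869 = (-1341 - 11/37)*869 = -49628/37*869 = -43126732/37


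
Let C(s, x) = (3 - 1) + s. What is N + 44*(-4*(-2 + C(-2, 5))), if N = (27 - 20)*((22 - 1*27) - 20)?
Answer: 177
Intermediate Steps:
C(s, x) = 2 + s
N = -175 (N = 7*((22 - 27) - 20) = 7*(-5 - 20) = 7*(-25) = -175)
N + 44*(-4*(-2 + C(-2, 5))) = -175 + 44*(-4*(-2 + (2 - 2))) = -175 + 44*(-4*(-2 + 0)) = -175 + 44*(-4*(-2)) = -175 + 44*8 = -175 + 352 = 177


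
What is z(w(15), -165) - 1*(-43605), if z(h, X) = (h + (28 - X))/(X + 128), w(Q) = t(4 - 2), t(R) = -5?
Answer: 1613197/37 ≈ 43600.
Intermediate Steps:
w(Q) = -5
z(h, X) = (28 + h - X)/(128 + X)
z(w(15), -165) - 1*(-43605) = (28 - 5 - 1*(-165))/(128 - 165) - 1*(-43605) = (28 - 5 + 165)/(-37) + 43605 = -1/37*188 + 43605 = -188/37 + 43605 = 1613197/37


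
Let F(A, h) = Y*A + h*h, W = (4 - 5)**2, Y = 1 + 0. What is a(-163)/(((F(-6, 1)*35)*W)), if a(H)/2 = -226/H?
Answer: -452/28525 ≈ -0.015846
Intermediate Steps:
Y = 1
W = 1 (W = (-1)**2 = 1)
F(A, h) = A + h**2 (F(A, h) = 1*A + h*h = A + h**2)
a(H) = -452/H (a(H) = 2*(-226/H) = -452/H)
a(-163)/(((F(-6, 1)*35)*W)) = (-452/(-163))/((((-6 + 1**2)*35)*1)) = (-452*(-1/163))/((((-6 + 1)*35)*1)) = 452/(163*((-5*35*1))) = 452/(163*((-175*1))) = (452/163)/(-175) = (452/163)*(-1/175) = -452/28525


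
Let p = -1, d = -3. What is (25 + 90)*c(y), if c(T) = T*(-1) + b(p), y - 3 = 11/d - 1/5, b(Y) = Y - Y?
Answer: 299/3 ≈ 99.667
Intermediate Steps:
b(Y) = 0
y = -13/15 (y = 3 + (11/(-3) - 1/5) = 3 + (11*(-1/3) - 1*1/5) = 3 + (-11/3 - 1/5) = 3 - 58/15 = -13/15 ≈ -0.86667)
c(T) = -T (c(T) = T*(-1) + 0 = -T + 0 = -T)
(25 + 90)*c(y) = (25 + 90)*(-1*(-13/15)) = 115*(13/15) = 299/3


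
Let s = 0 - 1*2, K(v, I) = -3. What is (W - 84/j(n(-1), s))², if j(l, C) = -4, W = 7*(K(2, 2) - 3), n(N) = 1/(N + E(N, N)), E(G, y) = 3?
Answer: 441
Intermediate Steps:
n(N) = 1/(3 + N) (n(N) = 1/(N + 3) = 1/(3 + N))
s = -2 (s = 0 - 2 = -2)
W = -42 (W = 7*(-3 - 3) = 7*(-6) = -42)
(W - 84/j(n(-1), s))² = (-42 - 84/(-4))² = (-42 - 84*(-¼))² = (-42 + 21)² = (-21)² = 441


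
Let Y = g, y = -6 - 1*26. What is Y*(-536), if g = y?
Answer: 17152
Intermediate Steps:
y = -32 (y = -6 - 26 = -32)
g = -32
Y = -32
Y*(-536) = -32*(-536) = 17152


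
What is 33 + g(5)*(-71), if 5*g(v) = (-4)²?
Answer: -971/5 ≈ -194.20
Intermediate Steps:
g(v) = 16/5 (g(v) = (⅕)*(-4)² = (⅕)*16 = 16/5)
33 + g(5)*(-71) = 33 + (16/5)*(-71) = 33 - 1136/5 = -971/5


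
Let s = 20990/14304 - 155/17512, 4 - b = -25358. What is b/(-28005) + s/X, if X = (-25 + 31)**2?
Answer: -4551562297457/5261263951680 ≈ -0.86511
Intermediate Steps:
b = 25362 (b = 4 - 1*(-25358) = 4 + 25358 = 25362)
X = 36 (X = 6**2 = 36)
s = 22834985/15655728 (s = 20990*(1/14304) - 155*1/17512 = 10495/7152 - 155/17512 = 22834985/15655728 ≈ 1.4586)
b/(-28005) + s/X = 25362/(-28005) + (22834985/15655728)/36 = 25362*(-1/28005) + (22834985/15655728)*(1/36) = -8454/9335 + 22834985/563606208 = -4551562297457/5261263951680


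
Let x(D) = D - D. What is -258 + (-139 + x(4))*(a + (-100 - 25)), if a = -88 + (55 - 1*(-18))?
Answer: 19202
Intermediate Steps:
x(D) = 0
a = -15 (a = -88 + (55 + 18) = -88 + 73 = -15)
-258 + (-139 + x(4))*(a + (-100 - 25)) = -258 + (-139 + 0)*(-15 + (-100 - 25)) = -258 - 139*(-15 - 125) = -258 - 139*(-140) = -258 + 19460 = 19202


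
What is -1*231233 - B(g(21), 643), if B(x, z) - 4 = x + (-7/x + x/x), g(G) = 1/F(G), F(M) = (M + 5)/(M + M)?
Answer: -9018176/39 ≈ -2.3124e+5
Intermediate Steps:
F(M) = (5 + M)/(2*M) (F(M) = (5 + M)/((2*M)) = (5 + M)*(1/(2*M)) = (5 + M)/(2*M))
g(G) = 2*G/(5 + G) (g(G) = 1/((5 + G)/(2*G)) = 2*G/(5 + G))
B(x, z) = 5 + x - 7/x (B(x, z) = 4 + (x + (-7/x + x/x)) = 4 + (x + (-7/x + 1)) = 4 + (x + (1 - 7/x)) = 4 + (1 + x - 7/x) = 5 + x - 7/x)
-1*231233 - B(g(21), 643) = -1*231233 - (5 + 2*21/(5 + 21) - 7/(2*21/(5 + 21))) = -231233 - (5 + 2*21/26 - 7/(2*21/26)) = -231233 - (5 + 2*21*(1/26) - 7/(2*21*(1/26))) = -231233 - (5 + 21/13 - 7/21/13) = -231233 - (5 + 21/13 - 7*13/21) = -231233 - (5 + 21/13 - 13/3) = -231233 - 1*89/39 = -231233 - 89/39 = -9018176/39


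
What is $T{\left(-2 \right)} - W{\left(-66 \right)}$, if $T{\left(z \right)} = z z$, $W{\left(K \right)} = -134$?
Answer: $138$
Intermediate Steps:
$T{\left(z \right)} = z^{2}$
$T{\left(-2 \right)} - W{\left(-66 \right)} = \left(-2\right)^{2} - -134 = 4 + 134 = 138$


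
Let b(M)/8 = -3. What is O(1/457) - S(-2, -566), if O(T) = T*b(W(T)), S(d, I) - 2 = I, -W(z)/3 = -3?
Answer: 257724/457 ≈ 563.95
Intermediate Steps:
W(z) = 9 (W(z) = -3*(-3) = 9)
S(d, I) = 2 + I
b(M) = -24 (b(M) = 8*(-3) = -24)
O(T) = -24*T (O(T) = T*(-24) = -24*T)
O(1/457) - S(-2, -566) = -24/457 - (2 - 566) = -24*1/457 - 1*(-564) = -24/457 + 564 = 257724/457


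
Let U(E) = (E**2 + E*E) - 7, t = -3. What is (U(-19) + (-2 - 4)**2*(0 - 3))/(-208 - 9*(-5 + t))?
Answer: -607/136 ≈ -4.4632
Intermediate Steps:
U(E) = -7 + 2*E**2 (U(E) = (E**2 + E**2) - 7 = 2*E**2 - 7 = -7 + 2*E**2)
(U(-19) + (-2 - 4)**2*(0 - 3))/(-208 - 9*(-5 + t)) = ((-7 + 2*(-19)**2) + (-2 - 4)**2*(0 - 3))/(-208 - 9*(-5 - 3)) = ((-7 + 2*361) + (-6)**2*(-3))/(-208 - 9*(-8)) = ((-7 + 722) + 36*(-3))/(-208 + 72) = (715 - 108)/(-136) = 607*(-1/136) = -607/136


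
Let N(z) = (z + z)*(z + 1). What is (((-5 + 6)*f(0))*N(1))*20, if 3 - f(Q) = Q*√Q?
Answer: 240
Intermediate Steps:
f(Q) = 3 - Q^(3/2) (f(Q) = 3 - Q*√Q = 3 - Q^(3/2))
N(z) = 2*z*(1 + z) (N(z) = (2*z)*(1 + z) = 2*z*(1 + z))
(((-5 + 6)*f(0))*N(1))*20 = (((-5 + 6)*(3 - 0^(3/2)))*(2*1*(1 + 1)))*20 = ((1*(3 - 1*0))*(2*1*2))*20 = ((1*(3 + 0))*4)*20 = ((1*3)*4)*20 = (3*4)*20 = 12*20 = 240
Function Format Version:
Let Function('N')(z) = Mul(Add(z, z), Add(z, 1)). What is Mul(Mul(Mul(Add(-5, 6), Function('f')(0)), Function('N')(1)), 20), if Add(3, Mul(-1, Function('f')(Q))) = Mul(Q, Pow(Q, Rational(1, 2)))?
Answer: 240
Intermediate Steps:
Function('f')(Q) = Add(3, Mul(-1, Pow(Q, Rational(3, 2)))) (Function('f')(Q) = Add(3, Mul(-1, Mul(Q, Pow(Q, Rational(1, 2))))) = Add(3, Mul(-1, Pow(Q, Rational(3, 2)))))
Function('N')(z) = Mul(2, z, Add(1, z)) (Function('N')(z) = Mul(Mul(2, z), Add(1, z)) = Mul(2, z, Add(1, z)))
Mul(Mul(Mul(Add(-5, 6), Function('f')(0)), Function('N')(1)), 20) = Mul(Mul(Mul(Add(-5, 6), Add(3, Mul(-1, Pow(0, Rational(3, 2))))), Mul(2, 1, Add(1, 1))), 20) = Mul(Mul(Mul(1, Add(3, Mul(-1, 0))), Mul(2, 1, 2)), 20) = Mul(Mul(Mul(1, Add(3, 0)), 4), 20) = Mul(Mul(Mul(1, 3), 4), 20) = Mul(Mul(3, 4), 20) = Mul(12, 20) = 240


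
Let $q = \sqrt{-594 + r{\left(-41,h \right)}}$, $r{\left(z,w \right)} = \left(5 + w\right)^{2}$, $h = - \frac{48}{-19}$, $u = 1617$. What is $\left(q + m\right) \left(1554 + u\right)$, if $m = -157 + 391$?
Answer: $742014 + \frac{3171 i \sqrt{193985}}{19} \approx 7.4201 \cdot 10^{5} + 73507.0 i$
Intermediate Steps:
$m = 234$
$h = \frac{48}{19}$ ($h = \left(-48\right) \left(- \frac{1}{19}\right) = \frac{48}{19} \approx 2.5263$)
$q = \frac{i \sqrt{193985}}{19}$ ($q = \sqrt{-594 + \left(5 + \frac{48}{19}\right)^{2}} = \sqrt{-594 + \left(\frac{143}{19}\right)^{2}} = \sqrt{-594 + \frac{20449}{361}} = \sqrt{- \frac{193985}{361}} = \frac{i \sqrt{193985}}{19} \approx 23.181 i$)
$\left(q + m\right) \left(1554 + u\right) = \left(\frac{i \sqrt{193985}}{19} + 234\right) \left(1554 + 1617\right) = \left(234 + \frac{i \sqrt{193985}}{19}\right) 3171 = 742014 + \frac{3171 i \sqrt{193985}}{19}$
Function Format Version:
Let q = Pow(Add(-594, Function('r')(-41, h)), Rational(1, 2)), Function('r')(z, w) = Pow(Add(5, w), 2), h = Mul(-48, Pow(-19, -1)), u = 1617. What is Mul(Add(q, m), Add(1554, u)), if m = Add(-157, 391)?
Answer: Add(742014, Mul(Rational(3171, 19), I, Pow(193985, Rational(1, 2)))) ≈ Add(7.4201e+5, Mul(73507., I))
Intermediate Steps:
m = 234
h = Rational(48, 19) (h = Mul(-48, Rational(-1, 19)) = Rational(48, 19) ≈ 2.5263)
q = Mul(Rational(1, 19), I, Pow(193985, Rational(1, 2))) (q = Pow(Add(-594, Pow(Add(5, Rational(48, 19)), 2)), Rational(1, 2)) = Pow(Add(-594, Pow(Rational(143, 19), 2)), Rational(1, 2)) = Pow(Add(-594, Rational(20449, 361)), Rational(1, 2)) = Pow(Rational(-193985, 361), Rational(1, 2)) = Mul(Rational(1, 19), I, Pow(193985, Rational(1, 2))) ≈ Mul(23.181, I))
Mul(Add(q, m), Add(1554, u)) = Mul(Add(Mul(Rational(1, 19), I, Pow(193985, Rational(1, 2))), 234), Add(1554, 1617)) = Mul(Add(234, Mul(Rational(1, 19), I, Pow(193985, Rational(1, 2)))), 3171) = Add(742014, Mul(Rational(3171, 19), I, Pow(193985, Rational(1, 2))))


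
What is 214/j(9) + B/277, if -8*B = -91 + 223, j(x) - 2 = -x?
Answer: -118787/3878 ≈ -30.631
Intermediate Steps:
j(x) = 2 - x
B = -33/2 (B = -(-91 + 223)/8 = -⅛*132 = -33/2 ≈ -16.500)
214/j(9) + B/277 = 214/(2 - 1*9) - 33/2/277 = 214/(2 - 9) - 33/2*1/277 = 214/(-7) - 33/554 = 214*(-⅐) - 33/554 = -214/7 - 33/554 = -118787/3878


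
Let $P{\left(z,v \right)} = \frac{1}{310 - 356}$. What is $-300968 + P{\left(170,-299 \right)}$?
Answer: $- \frac{13844529}{46} \approx -3.0097 \cdot 10^{5}$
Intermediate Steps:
$P{\left(z,v \right)} = - \frac{1}{46}$ ($P{\left(z,v \right)} = \frac{1}{-46} = - \frac{1}{46}$)
$-300968 + P{\left(170,-299 \right)} = -300968 - \frac{1}{46} = - \frac{13844529}{46}$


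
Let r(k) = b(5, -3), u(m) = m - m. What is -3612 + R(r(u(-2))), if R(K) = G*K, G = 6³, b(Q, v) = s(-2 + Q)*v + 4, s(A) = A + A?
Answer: -6636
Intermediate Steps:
s(A) = 2*A
u(m) = 0
b(Q, v) = 4 + v*(-4 + 2*Q) (b(Q, v) = (2*(-2 + Q))*v + 4 = (-4 + 2*Q)*v + 4 = v*(-4 + 2*Q) + 4 = 4 + v*(-4 + 2*Q))
G = 216
r(k) = -14 (r(k) = 4 + 2*(-3)*(-2 + 5) = 4 + 2*(-3)*3 = 4 - 18 = -14)
R(K) = 216*K
-3612 + R(r(u(-2))) = -3612 + 216*(-14) = -3612 - 3024 = -6636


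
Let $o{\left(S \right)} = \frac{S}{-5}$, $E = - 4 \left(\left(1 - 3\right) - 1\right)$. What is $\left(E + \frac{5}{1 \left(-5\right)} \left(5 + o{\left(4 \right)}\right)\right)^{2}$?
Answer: $\frac{1521}{25} \approx 60.84$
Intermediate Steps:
$E = 12$ ($E = - 4 \left(-2 - 1\right) = \left(-4\right) \left(-3\right) = 12$)
$o{\left(S \right)} = - \frac{S}{5}$ ($o{\left(S \right)} = S \left(- \frac{1}{5}\right) = - \frac{S}{5}$)
$\left(E + \frac{5}{1 \left(-5\right)} \left(5 + o{\left(4 \right)}\right)\right)^{2} = \left(12 + \frac{5}{1 \left(-5\right)} \left(5 - \frac{4}{5}\right)\right)^{2} = \left(12 + \frac{5}{-5} \left(5 - \frac{4}{5}\right)\right)^{2} = \left(12 + 5 \left(- \frac{1}{5}\right) \frac{21}{5}\right)^{2} = \left(12 - \frac{21}{5}\right)^{2} = \left(\frac{39}{5}\right)^{2} = \frac{1521}{25}$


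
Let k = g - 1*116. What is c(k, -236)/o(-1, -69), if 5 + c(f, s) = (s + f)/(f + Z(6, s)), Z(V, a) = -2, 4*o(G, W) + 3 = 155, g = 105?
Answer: 7/19 ≈ 0.36842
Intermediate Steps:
o(G, W) = 38 (o(G, W) = -¾ + (¼)*155 = -¾ + 155/4 = 38)
k = -11 (k = 105 - 1*116 = 105 - 116 = -11)
c(f, s) = -5 + (f + s)/(-2 + f) (c(f, s) = -5 + (s + f)/(f - 2) = -5 + (f + s)/(-2 + f))
c(k, -236)/o(-1, -69) = ((10 - 236 - 4*(-11))/(-2 - 11))/38 = ((10 - 236 + 44)/(-13))*(1/38) = -1/13*(-182)*(1/38) = 14*(1/38) = 7/19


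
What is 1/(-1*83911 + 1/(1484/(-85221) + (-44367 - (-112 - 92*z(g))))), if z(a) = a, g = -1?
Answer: -3779297171/317124605001002 ≈ -1.1917e-5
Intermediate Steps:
1/(-1*83911 + 1/(1484/(-85221) + (-44367 - (-112 - 92*z(g))))) = 1/(-1*83911 + 1/(1484/(-85221) + (-44367 - (-112 - 92*(-1))))) = 1/(-83911 + 1/(1484*(-1/85221) + (-44367 - (-112 + 92)))) = 1/(-83911 + 1/(-1484/85221 + (-44367 - 1*(-20)))) = 1/(-83911 + 1/(-1484/85221 + (-44367 + 20))) = 1/(-83911 + 1/(-1484/85221 - 44347)) = 1/(-83911 + 1/(-3779297171/85221)) = 1/(-83911 - 85221/3779297171) = 1/(-317124605001002/3779297171) = -3779297171/317124605001002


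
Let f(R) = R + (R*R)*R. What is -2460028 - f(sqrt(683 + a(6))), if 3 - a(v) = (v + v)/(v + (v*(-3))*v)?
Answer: -2460028 - 1261548*sqrt(17)/289 ≈ -2.4780e+6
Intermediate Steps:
a(v) = 3 - 2*v/(v - 3*v**2) (a(v) = 3 - (v + v)/(v + (v*(-3))*v) = 3 - 2*v/(v + (-3*v)*v) = 3 - 2*v/(v - 3*v**2))
f(R) = R + R**3 (f(R) = R + R**2*R = R + R**3)
-2460028 - f(sqrt(683 + a(6))) = -2460028 - (sqrt(683 + (-1 + 9*6)/(-1 + 3*6)) + (sqrt(683 + (-1 + 9*6)/(-1 + 3*6)))**3) = -2460028 - (sqrt(683 + (-1 + 54)/(-1 + 18)) + (sqrt(683 + (-1 + 54)/(-1 + 18)))**3) = -2460028 - (sqrt(683 + 53/17) + (sqrt(683 + 53/17))**3) = -2460028 - (sqrt(11664/17) + (sqrt(11664/17))**3) = -2460028 - (108*sqrt(17)/17 + (108*sqrt(17)/17)**3) = -2460028 - (108*sqrt(17)/17 + 1259712*sqrt(17)/289) = -2460028 - 1261548*sqrt(17)/289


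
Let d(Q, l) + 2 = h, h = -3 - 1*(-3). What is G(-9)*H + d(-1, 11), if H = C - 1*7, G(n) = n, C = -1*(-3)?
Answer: 34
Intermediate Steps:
C = 3
h = 0 (h = -3 + 3 = 0)
d(Q, l) = -2 (d(Q, l) = -2 + 0 = -2)
H = -4 (H = 3 - 1*7 = 3 - 7 = -4)
G(-9)*H + d(-1, 11) = -9*(-4) - 2 = 36 - 2 = 34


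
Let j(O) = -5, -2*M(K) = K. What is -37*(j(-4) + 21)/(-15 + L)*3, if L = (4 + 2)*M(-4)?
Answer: 592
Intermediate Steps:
M(K) = -K/2
L = 12 (L = (4 + 2)*(-½*(-4)) = 6*2 = 12)
-37*(j(-4) + 21)/(-15 + L)*3 = -37*(-5 + 21)/(-15 + 12)*3 = -592/(-3)*3 = -592*(-1)/3*3 = -37*(-16/3)*3 = (592/3)*3 = 592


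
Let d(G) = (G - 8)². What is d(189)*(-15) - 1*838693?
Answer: -1330108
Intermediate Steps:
d(G) = (-8 + G)²
d(189)*(-15) - 1*838693 = (-8 + 189)²*(-15) - 1*838693 = 181²*(-15) - 838693 = 32761*(-15) - 838693 = -491415 - 838693 = -1330108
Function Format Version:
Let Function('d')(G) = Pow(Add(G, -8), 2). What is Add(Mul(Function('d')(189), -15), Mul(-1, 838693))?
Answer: -1330108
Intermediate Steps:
Function('d')(G) = Pow(Add(-8, G), 2)
Add(Mul(Function('d')(189), -15), Mul(-1, 838693)) = Add(Mul(Pow(Add(-8, 189), 2), -15), Mul(-1, 838693)) = Add(Mul(Pow(181, 2), -15), -838693) = Add(Mul(32761, -15), -838693) = Add(-491415, -838693) = -1330108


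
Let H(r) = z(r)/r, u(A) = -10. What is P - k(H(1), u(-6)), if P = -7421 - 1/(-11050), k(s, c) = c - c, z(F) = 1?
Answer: -82002049/11050 ≈ -7421.0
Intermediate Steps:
H(r) = 1/r
k(s, c) = 0
P = -82002049/11050 (P = -7421 - 1*(-1/11050) = -7421 + 1/11050 = -82002049/11050 ≈ -7421.0)
P - k(H(1), u(-6)) = -82002049/11050 - 1*0 = -82002049/11050 + 0 = -82002049/11050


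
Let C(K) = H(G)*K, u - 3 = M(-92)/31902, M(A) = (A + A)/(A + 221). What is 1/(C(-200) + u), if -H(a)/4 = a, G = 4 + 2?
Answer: 2057679/9883032145 ≈ 0.00020820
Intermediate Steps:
M(A) = 2*A/(221 + A) (M(A) = (2*A)/(221 + A) = 2*A/(221 + A))
G = 6
H(a) = -4*a
u = 6172945/2057679 (u = 3 + (2*(-92)/(221 - 92))/31902 = 3 + (2*(-92)/129)*(1/31902) = 3 + (2*(-92)*(1/129))*(1/31902) = 3 - 184/129*1/31902 = 3 - 92/2057679 = 6172945/2057679 ≈ 3.0000)
C(K) = -24*K (C(K) = (-4*6)*K = -24*K)
1/(C(-200) + u) = 1/(-24*(-200) + 6172945/2057679) = 1/(4800 + 6172945/2057679) = 1/(9883032145/2057679) = 2057679/9883032145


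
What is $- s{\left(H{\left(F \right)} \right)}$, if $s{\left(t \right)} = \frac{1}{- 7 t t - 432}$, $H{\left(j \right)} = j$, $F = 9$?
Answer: $\frac{1}{999} \approx 0.001001$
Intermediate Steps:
$s{\left(t \right)} = \frac{1}{-432 - 7 t^{2}}$ ($s{\left(t \right)} = \frac{1}{- 7 t^{2} - 432} = \frac{1}{-432 - 7 t^{2}}$)
$- s{\left(H{\left(F \right)} \right)} = - \frac{-1}{432 + 7 \cdot 9^{2}} = - \frac{-1}{432 + 7 \cdot 81} = - \frac{-1}{432 + 567} = - \frac{-1}{999} = \left(-1\right) \left(- \frac{1}{999}\right) = \frac{1}{999}$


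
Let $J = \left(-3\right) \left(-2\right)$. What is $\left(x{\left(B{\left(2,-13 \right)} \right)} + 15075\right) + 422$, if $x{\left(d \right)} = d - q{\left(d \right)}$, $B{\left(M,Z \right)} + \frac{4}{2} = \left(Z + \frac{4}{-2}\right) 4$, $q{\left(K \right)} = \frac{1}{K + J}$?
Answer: $\frac{864361}{56} \approx 15435.0$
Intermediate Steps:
$J = 6$
$q{\left(K \right)} = \frac{1}{6 + K}$ ($q{\left(K \right)} = \frac{1}{K + 6} = \frac{1}{6 + K}$)
$B{\left(M,Z \right)} = -10 + 4 Z$ ($B{\left(M,Z \right)} = -2 + \left(Z + \frac{4}{-2}\right) 4 = -2 + \left(Z + 4 \left(- \frac{1}{2}\right)\right) 4 = -2 + \left(Z - 2\right) 4 = -2 + \left(-2 + Z\right) 4 = -2 + \left(-8 + 4 Z\right) = -10 + 4 Z$)
$x{\left(d \right)} = d - \frac{1}{6 + d}$
$\left(x{\left(B{\left(2,-13 \right)} \right)} + 15075\right) + 422 = \left(\frac{-1 + \left(-10 + 4 \left(-13\right)\right) \left(6 + \left(-10 + 4 \left(-13\right)\right)\right)}{6 + \left(-10 + 4 \left(-13\right)\right)} + 15075\right) + 422 = \left(\frac{-1 + \left(-10 - 52\right) \left(6 - 62\right)}{6 - 62} + 15075\right) + 422 = \left(\frac{-1 - 62 \left(6 - 62\right)}{6 - 62} + 15075\right) + 422 = \left(\frac{-1 - -3472}{-56} + 15075\right) + 422 = \left(- \frac{-1 + 3472}{56} + 15075\right) + 422 = \left(\left(- \frac{1}{56}\right) 3471 + 15075\right) + 422 = \left(- \frac{3471}{56} + 15075\right) + 422 = \frac{840729}{56} + 422 = \frac{864361}{56}$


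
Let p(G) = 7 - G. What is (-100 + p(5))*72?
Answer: -7056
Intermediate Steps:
(-100 + p(5))*72 = (-100 + (7 - 1*5))*72 = (-100 + (7 - 5))*72 = (-100 + 2)*72 = -98*72 = -7056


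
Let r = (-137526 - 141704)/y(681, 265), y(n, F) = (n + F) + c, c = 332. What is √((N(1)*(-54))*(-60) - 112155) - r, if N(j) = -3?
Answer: 139615/639 + 25*I*√195 ≈ 218.49 + 349.11*I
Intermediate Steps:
y(n, F) = 332 + F + n (y(n, F) = (n + F) + 332 = (F + n) + 332 = 332 + F + n)
r = -139615/639 (r = (-137526 - 141704)/(332 + 265 + 681) = -279230/1278 = -279230*1/1278 = -139615/639 ≈ -218.49)
√((N(1)*(-54))*(-60) - 112155) - r = √(-3*(-54)*(-60) - 112155) - 1*(-139615/639) = √(162*(-60) - 112155) + 139615/639 = √(-9720 - 112155) + 139615/639 = √(-121875) + 139615/639 = 25*I*√195 + 139615/639 = 139615/639 + 25*I*√195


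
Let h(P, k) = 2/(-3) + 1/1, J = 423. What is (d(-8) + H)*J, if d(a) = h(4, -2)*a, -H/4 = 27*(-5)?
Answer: 227292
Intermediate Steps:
h(P, k) = ⅓ (h(P, k) = 2*(-⅓) + 1*1 = -⅔ + 1 = ⅓)
H = 540 (H = -108*(-5) = -4*(-135) = 540)
d(a) = a/3
(d(-8) + H)*J = ((⅓)*(-8) + 540)*423 = (-8/3 + 540)*423 = (1612/3)*423 = 227292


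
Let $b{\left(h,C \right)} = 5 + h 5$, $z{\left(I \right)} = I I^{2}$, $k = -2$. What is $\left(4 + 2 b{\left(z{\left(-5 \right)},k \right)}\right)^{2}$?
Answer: $1527696$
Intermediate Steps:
$z{\left(I \right)} = I^{3}$
$b{\left(h,C \right)} = 5 + 5 h$
$\left(4 + 2 b{\left(z{\left(-5 \right)},k \right)}\right)^{2} = \left(4 + 2 \left(5 + 5 \left(-5\right)^{3}\right)\right)^{2} = \left(4 + 2 \left(5 + 5 \left(-125\right)\right)\right)^{2} = \left(4 + 2 \left(5 - 625\right)\right)^{2} = \left(4 + 2 \left(-620\right)\right)^{2} = \left(4 - 1240\right)^{2} = \left(-1236\right)^{2} = 1527696$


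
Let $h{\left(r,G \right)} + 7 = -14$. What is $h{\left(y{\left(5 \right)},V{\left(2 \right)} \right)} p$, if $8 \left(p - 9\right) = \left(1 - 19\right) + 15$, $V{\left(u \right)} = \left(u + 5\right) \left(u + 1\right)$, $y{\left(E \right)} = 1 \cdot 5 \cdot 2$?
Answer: $- \frac{1449}{8} \approx -181.13$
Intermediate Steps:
$y{\left(E \right)} = 10$ ($y{\left(E \right)} = 5 \cdot 2 = 10$)
$V{\left(u \right)} = \left(1 + u\right) \left(5 + u\right)$ ($V{\left(u \right)} = \left(5 + u\right) \left(1 + u\right) = \left(1 + u\right) \left(5 + u\right)$)
$h{\left(r,G \right)} = -21$ ($h{\left(r,G \right)} = -7 - 14 = -21$)
$p = \frac{69}{8}$ ($p = 9 + \frac{\left(1 - 19\right) + 15}{8} = 9 + \frac{-18 + 15}{8} = 9 + \frac{1}{8} \left(-3\right) = 9 - \frac{3}{8} = \frac{69}{8} \approx 8.625$)
$h{\left(y{\left(5 \right)},V{\left(2 \right)} \right)} p = \left(-21\right) \frac{69}{8} = - \frac{1449}{8}$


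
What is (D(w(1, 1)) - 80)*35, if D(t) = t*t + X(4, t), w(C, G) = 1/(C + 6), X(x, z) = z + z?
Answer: -19525/7 ≈ -2789.3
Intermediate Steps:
X(x, z) = 2*z
w(C, G) = 1/(6 + C)
D(t) = t² + 2*t (D(t) = t*t + 2*t = t² + 2*t)
(D(w(1, 1)) - 80)*35 = ((2 + 1/(6 + 1))/(6 + 1) - 80)*35 = ((2 + 1/7)/7 - 80)*35 = ((2 + ⅐)/7 - 80)*35 = ((⅐)*(15/7) - 80)*35 = (15/49 - 80)*35 = -3905/49*35 = -19525/7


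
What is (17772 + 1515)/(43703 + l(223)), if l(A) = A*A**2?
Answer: 2143/1237030 ≈ 0.0017324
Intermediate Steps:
l(A) = A**3
(17772 + 1515)/(43703 + l(223)) = (17772 + 1515)/(43703 + 223**3) = 19287/(43703 + 11089567) = 19287/11133270 = 19287*(1/11133270) = 2143/1237030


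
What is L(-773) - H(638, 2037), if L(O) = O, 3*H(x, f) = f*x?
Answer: -433975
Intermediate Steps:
H(x, f) = f*x/3 (H(x, f) = (f*x)/3 = f*x/3)
L(-773) - H(638, 2037) = -773 - 2037*638/3 = -773 - 1*433202 = -773 - 433202 = -433975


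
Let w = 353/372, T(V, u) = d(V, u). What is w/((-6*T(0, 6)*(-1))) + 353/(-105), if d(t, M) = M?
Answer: -1563437/468720 ≈ -3.3355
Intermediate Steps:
T(V, u) = u
w = 353/372 (w = 353*(1/372) = 353/372 ≈ 0.94893)
w/((-6*T(0, 6)*(-1))) + 353/(-105) = 353/(372*((-6*6*(-1)))) + 353/(-105) = 353/(372*((-36*(-1)))) + 353*(-1/105) = (353/372)/36 - 353/105 = (353/372)*(1/36) - 353/105 = 353/13392 - 353/105 = -1563437/468720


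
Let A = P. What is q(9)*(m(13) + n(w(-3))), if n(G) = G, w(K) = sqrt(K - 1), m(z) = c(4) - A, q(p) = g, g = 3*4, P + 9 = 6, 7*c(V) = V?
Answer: 300/7 + 24*I ≈ 42.857 + 24.0*I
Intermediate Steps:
c(V) = V/7
P = -3 (P = -9 + 6 = -3)
g = 12
A = -3
q(p) = 12
m(z) = 25/7 (m(z) = (1/7)*4 - 1*(-3) = 4/7 + 3 = 25/7)
w(K) = sqrt(-1 + K)
q(9)*(m(13) + n(w(-3))) = 12*(25/7 + sqrt(-1 - 3)) = 12*(25/7 + sqrt(-4)) = 12*(25/7 + 2*I) = 300/7 + 24*I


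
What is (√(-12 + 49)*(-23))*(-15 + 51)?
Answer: -828*√37 ≈ -5036.5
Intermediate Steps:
(√(-12 + 49)*(-23))*(-15 + 51) = (√37*(-23))*36 = -23*√37*36 = -828*√37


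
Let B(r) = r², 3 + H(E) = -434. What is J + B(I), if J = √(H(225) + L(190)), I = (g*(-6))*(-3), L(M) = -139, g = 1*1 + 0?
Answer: 324 + 24*I ≈ 324.0 + 24.0*I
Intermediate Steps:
g = 1 (g = 1 + 0 = 1)
H(E) = -437 (H(E) = -3 - 434 = -437)
I = 18 (I = (1*(-6))*(-3) = -6*(-3) = 18)
J = 24*I (J = √(-437 - 139) = √(-576) = 24*I ≈ 24.0*I)
J + B(I) = 24*I + 18² = 24*I + 324 = 324 + 24*I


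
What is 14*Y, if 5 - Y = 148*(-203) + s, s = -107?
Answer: 422184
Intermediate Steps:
Y = 30156 (Y = 5 - (148*(-203) - 107) = 5 - (-30044 - 107) = 5 - 1*(-30151) = 5 + 30151 = 30156)
14*Y = 14*30156 = 422184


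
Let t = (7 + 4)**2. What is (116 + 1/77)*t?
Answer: 98263/7 ≈ 14038.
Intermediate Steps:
t = 121 (t = 11**2 = 121)
(116 + 1/77)*t = (116 + 1/77)*121 = (8933/77)*121 = 98263/7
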